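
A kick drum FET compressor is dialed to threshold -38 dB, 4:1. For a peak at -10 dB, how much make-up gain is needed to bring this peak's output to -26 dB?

5 dB

Overshoot 28 dB → 28/4 = 7 dB after compression, so the compressed level is -38 + 7 = -31 dB.
Make-up = target − compressed = -26 − (-31) = 5 dB.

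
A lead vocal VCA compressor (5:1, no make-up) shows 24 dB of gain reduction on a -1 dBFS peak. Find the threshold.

Input is 30 dB above T (since output overshoot × R = input overshoot: (-25 − T)·5 = -1 − T gives T = -31 dBFS).
Check: -31 + (-1 − (-31))/5 = -31 + 6 = -25 dBFS. ✓

-31 dBFS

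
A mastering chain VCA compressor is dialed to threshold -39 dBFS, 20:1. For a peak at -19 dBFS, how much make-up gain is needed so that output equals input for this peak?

The peak compresses to -39 + 20/20 = -38 dBFS.
To reach -19 dBFS requires -19 − (-38) = 19 dB of make-up.

19 dB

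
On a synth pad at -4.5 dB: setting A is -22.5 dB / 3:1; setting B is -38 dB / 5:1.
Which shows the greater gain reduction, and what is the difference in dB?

B, by 14.8 dB

A: GR = 18 − 18/3 = 12 dB.
B: GR = 33.5 − 33.5/5 = 26.8 dB.
Difference: 14.8 dB in favour of B.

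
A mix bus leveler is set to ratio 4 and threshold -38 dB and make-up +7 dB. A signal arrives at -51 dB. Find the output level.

-44 dB

-51 dB is 13 dB below the -38 dB threshold, so no gain reduction is applied.
Make-up gain adds 7 dB: -51 + 7 = -44 dB.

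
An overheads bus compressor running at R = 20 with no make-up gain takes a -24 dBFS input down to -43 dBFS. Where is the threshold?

-44 dBFS

Let T be the threshold. Output overshoot = (input overshoot)/R, so -43 − T = (-24 − T)/20.
20·(-43 − T) = -24 − T → 19·T = -860 − (-24) = -836.
T = -836/19 = -44 dBFS.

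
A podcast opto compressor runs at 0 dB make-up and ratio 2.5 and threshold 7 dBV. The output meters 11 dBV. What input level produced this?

17 dBV

The compressed level sits 11 − 7 = 4 dB over threshold.
Before 2.5:1 compression the overshoot was 4 × 2.5 = 10 dB, so input = 7 + 10 = 17 dBV.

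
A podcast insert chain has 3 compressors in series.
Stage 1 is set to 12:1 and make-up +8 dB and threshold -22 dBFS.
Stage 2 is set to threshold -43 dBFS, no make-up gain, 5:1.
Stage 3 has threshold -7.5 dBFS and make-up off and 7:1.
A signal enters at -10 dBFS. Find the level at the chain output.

-37 dBFS

Stage 1: 12 dB above -22 dBFS, reduced 12:1 to 1 dB above → -21 dBFS; +8 dB make-up → -13 dBFS.
Stage 2: overshoot 30 dB → 30/5 = 6 dB → -37 dBFS.
Stage 3: -37 dBFS ≤ -7.5 dBFS, so stage 3 doesn't engage; output -37 dBFS.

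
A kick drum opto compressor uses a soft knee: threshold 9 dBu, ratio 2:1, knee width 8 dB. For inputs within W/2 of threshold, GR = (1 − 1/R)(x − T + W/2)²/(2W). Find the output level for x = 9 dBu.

8.5 dBu

x − T + W/2 = 9 − 9 + 4 = 4.
GR = (1 − 1/2) × 4² / 16 = 0.5 × 16 / 16 = 0.5 dB.
Output = 9 − 0.5 = 8.5 dBu.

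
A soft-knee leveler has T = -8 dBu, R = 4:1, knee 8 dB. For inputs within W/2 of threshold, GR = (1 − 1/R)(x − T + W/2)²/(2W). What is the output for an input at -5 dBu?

-7.296875 dBu

x − T + W/2 = -5 − (-8) + 4 = 7.
GR = (1 − 1/4) × 7² / 16 = 0.75 × 49 / 16 = 2.296875 dB.
Output = -5 − 2.296875 = -7.296875 dBu.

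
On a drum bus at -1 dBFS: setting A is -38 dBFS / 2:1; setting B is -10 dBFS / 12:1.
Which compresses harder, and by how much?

A: GR = 37 − 37/2 = 18.5 dB.
B: GR = 9 − 9/12 = 8.25 dB.
Difference: 10.25 dB in favour of A.

A, by 10.25 dB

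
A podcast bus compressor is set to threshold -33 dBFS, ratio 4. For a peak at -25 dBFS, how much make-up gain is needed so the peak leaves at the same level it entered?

6 dB

Overshoot 8 dB → 8/4 = 2 dB after compression, so the compressed level is -33 + 2 = -31 dBFS.
Make-up = target − compressed = -25 − (-31) = 6 dB.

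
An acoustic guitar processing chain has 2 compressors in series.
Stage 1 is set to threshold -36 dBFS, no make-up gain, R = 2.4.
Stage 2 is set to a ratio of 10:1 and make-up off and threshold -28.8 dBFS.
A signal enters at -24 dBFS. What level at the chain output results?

-31 dBFS

Stage 1: overshoot 12 dB → 12/2.4 = 5 dB → -31 dBFS.
Stage 2: below threshold (-31 ≤ -28.8); passes unchanged; output -31 dBFS.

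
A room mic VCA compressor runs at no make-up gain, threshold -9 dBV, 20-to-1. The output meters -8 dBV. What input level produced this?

Post-compression overshoot = -8 − (-9) = 1 dB.
Input overshoot = R × output overshoot = 20 dB → input = -9 + 20 = 11 dBV.

11 dBV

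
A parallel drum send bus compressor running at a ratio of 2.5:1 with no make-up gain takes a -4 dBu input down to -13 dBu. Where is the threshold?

-19 dBu

Input is 15 dB above T (since output overshoot × R = input overshoot: (-13 − T)·2.5 = -4 − T gives T = -19 dBu).
Check: -19 + (-4 − (-19))/2.5 = -19 + 6 = -13 dBu. ✓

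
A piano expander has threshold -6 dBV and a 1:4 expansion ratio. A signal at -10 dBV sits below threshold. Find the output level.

-22 dBV

Undershoot = (-6) − (-10) = 4 dB.
At 1:4, that expands to 16 dB under threshold.
Output = -6 − 16 = -22 dBV.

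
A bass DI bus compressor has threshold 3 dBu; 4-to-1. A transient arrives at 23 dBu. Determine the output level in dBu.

The input is 20 dB above the 3 dBu threshold.
The 20 dB excess becomes 5 dB after 4:1 reduction.
That puts the output at 8 dBu.

8 dBu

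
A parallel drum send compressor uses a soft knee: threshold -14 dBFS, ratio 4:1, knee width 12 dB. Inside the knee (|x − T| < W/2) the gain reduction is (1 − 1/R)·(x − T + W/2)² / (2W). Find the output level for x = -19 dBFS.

-19.03125 dBFS

x − T + W/2 = -19 − (-14) + 6 = 1.
GR = (1 − 1/4) × 1² / 24 = 0.75 × 1 / 24 = 0.03125 dB.
Output = -19 − 0.03125 = -19.03125 dBFS.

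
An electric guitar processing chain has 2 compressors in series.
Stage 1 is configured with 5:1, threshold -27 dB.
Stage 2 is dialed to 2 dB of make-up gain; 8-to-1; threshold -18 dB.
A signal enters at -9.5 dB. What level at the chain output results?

-21.5 dB

Stage 1: 17.5 dB above -27 dB, reduced 5:1 to 3.5 dB above → -23.5 dB.
Stage 2: -23.5 dB ≤ -18 dB, so stage 2 doesn't engage; make-up brings it to -21.5 dB.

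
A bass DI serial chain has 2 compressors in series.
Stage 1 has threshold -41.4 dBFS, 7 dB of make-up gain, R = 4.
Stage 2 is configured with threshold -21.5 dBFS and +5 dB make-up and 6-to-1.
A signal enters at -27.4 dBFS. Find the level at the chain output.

-25.9 dBFS

Stage 1: overshoot 14 dB → 14/4 = 3.5 dB → -37.9 dBFS; +7 dB make-up → -30.9 dBFS.
Stage 2: below threshold (-30.9 ≤ -21.5); passes unchanged; make-up brings it to -25.9 dBFS.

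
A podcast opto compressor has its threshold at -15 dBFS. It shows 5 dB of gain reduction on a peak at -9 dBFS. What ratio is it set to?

6:1

Input overshoot = -9 − (-15) = 6 dB.
Output overshoot = 6 − 5 = 1 dB.
Ratio = input overshoot / output overshoot = 6 / 1 = 6.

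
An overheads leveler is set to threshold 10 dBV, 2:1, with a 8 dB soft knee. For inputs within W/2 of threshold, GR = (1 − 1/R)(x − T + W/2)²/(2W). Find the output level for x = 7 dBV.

6.96875 dBV

x − T + W/2 = 7 − 10 + 4 = 1.
GR = (1 − 1/2) × 1² / 16 = 0.5 × 1 / 16 = 0.03125 dB.
Output = 7 − 0.03125 = 6.96875 dBV.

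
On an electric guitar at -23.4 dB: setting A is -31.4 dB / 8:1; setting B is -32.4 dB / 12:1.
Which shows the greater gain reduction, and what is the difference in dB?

A: 8 dB over, compressed to 1 dB over, so 7 dB of GR.
B: 9 dB over, compressed to 0.75 dB over, so 8.25 dB of GR.
B reduces 1.25 dB more.

B, by 1.25 dB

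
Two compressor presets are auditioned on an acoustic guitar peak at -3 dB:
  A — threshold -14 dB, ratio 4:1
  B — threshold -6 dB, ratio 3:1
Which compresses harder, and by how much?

A: 11 dB over, compressed to 2.75 dB over, so 8.25 dB of GR.
B: 3 dB over, compressed to 1 dB over, so 2 dB of GR.
Difference: 6.25 dB in favour of A.

A, by 6.25 dB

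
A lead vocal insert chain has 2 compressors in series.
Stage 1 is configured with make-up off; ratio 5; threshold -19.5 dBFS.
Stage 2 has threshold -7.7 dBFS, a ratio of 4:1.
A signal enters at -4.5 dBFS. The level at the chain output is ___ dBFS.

-16.5 dBFS

Stage 1: -4.5 dBFS is 15 dB over -19.5 dBFS; at 5:1 that becomes 3 dB over, giving -16.5 dBFS.
Stage 2: -16.5 dBFS ≤ -7.7 dBFS, so stage 2 doesn't engage; output -16.5 dBFS.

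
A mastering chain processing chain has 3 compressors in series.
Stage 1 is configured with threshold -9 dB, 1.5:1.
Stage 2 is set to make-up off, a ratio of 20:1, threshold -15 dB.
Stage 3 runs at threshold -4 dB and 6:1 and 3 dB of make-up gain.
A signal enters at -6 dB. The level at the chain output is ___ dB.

-11.6 dB

Stage 1: overshoot 3 dB → 3/1.5 = 2 dB → -7 dB.
Stage 2: overshoot 8 dB → 8/20 = 0.4 dB → -14.6 dB.
Stage 3: -14.6 dB is at or below the -4 dB threshold — no compression; make-up brings it to -11.6 dB.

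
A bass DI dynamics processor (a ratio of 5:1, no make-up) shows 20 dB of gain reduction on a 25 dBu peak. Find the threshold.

0 dBu

Gain reduction = 25 − 5 = 20 dB; output overshoot = GR / (R − 1) = 20 / 4 = 5 dB.
Threshold = output − output overshoot = 5 − 5 = 0 dBu.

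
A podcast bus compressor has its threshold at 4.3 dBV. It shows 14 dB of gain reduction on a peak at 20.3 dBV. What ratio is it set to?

8:1

Input overshoot = 20.3 − 4.3 = 16 dB.
Output overshoot = 16 − 14 = 2 dB.
Ratio = input overshoot / output overshoot = 16 / 2 = 8.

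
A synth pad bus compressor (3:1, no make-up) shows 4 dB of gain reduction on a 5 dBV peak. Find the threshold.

Input is 6 dB above T (since output overshoot × R = input overshoot: (1 − T)·3 = 5 − T gives T = -1 dBV).
Check: -1 + (5 − (-1))/3 = -1 + 2 = 1 dBV. ✓

-1 dBV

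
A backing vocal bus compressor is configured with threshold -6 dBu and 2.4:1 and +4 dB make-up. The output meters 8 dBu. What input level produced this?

Stripping the +4 dB make-up gives 4 dBu at the gain stage.
That's 10 dB above the -6 dBu threshold.
Before 2.4:1 compression the overshoot was 10 × 2.4 = 24 dB, so input = -6 + 24 = 18 dBu.

18 dBu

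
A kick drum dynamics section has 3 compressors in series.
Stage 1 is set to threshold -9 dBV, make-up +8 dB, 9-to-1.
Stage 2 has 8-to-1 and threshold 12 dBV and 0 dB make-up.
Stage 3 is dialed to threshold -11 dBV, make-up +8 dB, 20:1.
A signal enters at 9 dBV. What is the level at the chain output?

-2.4 dBV

Stage 1: 18 dB above -9 dBV, reduced 9:1 to 2 dB above → -7 dBV; +8 dB make-up → 1 dBV.
Stage 2: 1 dBV is at or below the 12 dBV threshold — no compression; output 1 dBV.
Stage 3: overshoot 12 dB → 12/20 = 0.6 dB → -10.4 dBV; +8 dB make-up → -2.4 dBV.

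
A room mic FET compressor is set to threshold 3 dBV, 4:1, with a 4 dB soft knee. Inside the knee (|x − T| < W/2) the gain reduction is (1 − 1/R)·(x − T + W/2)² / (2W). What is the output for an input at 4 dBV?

3.15625 dBV

x − T + W/2 = 4 − 3 + 2 = 3.
GR = (1 − 1/4) × 3² / 8 = 0.75 × 9 / 8 = 0.84375 dB.
Output = 4 − 0.84375 = 3.15625 dBV.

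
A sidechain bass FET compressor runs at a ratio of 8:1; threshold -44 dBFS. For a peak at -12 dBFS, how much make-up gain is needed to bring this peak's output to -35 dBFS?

5 dB

Without make-up, output = threshold + overshoot/8 = -44 + 4 = -40 dBFS.
Gap to target: 5 dB.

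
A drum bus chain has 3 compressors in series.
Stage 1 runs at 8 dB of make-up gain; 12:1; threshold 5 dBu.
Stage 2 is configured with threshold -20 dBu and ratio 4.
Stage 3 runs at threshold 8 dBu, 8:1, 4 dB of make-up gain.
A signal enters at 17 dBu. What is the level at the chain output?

Stage 1: 12 dB above 5 dBu, reduced 12:1 to 1 dB above → 6 dBu; +8 dB make-up → 14 dBu.
Stage 2: 14 dBu is 34 dB over -20 dBu; at 4:1 that becomes 8.5 dB over, giving -11.5 dBu.
Stage 3: below threshold (-11.5 ≤ 8); passes unchanged; make-up brings it to -7.5 dBu.

-7.5 dBu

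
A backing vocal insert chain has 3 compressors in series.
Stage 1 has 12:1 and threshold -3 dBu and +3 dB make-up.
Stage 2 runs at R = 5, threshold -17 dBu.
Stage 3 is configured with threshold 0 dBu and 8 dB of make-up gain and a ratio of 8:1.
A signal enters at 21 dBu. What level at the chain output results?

-5.2 dBu

Stage 1: overshoot 24 dB → 24/12 = 2 dB → -1 dBu; +3 dB make-up → 2 dBu.
Stage 2: 19 dB above -17 dBu, reduced 5:1 to 3.8 dB above → -13.2 dBu.
Stage 3: -13.2 dBu ≤ 0 dBu, so stage 3 doesn't engage; make-up brings it to -5.2 dBu.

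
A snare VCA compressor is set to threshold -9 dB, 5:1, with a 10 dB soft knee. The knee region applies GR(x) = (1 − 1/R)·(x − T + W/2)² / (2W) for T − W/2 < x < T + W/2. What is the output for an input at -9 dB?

-10 dB

x − T + W/2 = -9 − (-9) + 5 = 5.
GR = (1 − 1/5) × 5² / 20 = 0.8 × 25 / 20 = 1 dB.
Output = -9 − 1 = -10 dB.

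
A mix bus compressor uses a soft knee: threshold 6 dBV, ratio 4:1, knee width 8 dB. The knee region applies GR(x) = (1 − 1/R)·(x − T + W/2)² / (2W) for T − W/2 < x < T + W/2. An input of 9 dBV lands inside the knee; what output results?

x − T + W/2 = 9 − 6 + 4 = 7.
GR = (1 − 1/4) × 7² / 16 = 0.75 × 49 / 16 = 2.296875 dB.
Output = 9 − 2.296875 = 6.703125 dBV.

6.703125 dBV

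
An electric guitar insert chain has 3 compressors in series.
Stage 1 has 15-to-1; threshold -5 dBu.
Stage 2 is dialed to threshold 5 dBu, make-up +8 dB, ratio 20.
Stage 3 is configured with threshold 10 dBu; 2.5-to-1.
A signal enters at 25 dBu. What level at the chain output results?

Stage 1: 25 dBu is 30 dB over -5 dBu; at 15:1 that becomes 2 dB over, giving -3 dBu.
Stage 2: -3 dBu is at or below the 5 dBu threshold — no compression; make-up brings it to 5 dBu.
Stage 3: below threshold (5 ≤ 10); passes unchanged; output 5 dBu.

5 dBu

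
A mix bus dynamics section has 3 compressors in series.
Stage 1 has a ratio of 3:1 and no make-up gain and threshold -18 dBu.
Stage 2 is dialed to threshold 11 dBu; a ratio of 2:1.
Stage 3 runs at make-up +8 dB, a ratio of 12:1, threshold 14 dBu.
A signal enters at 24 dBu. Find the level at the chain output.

Stage 1: 24 dBu is 42 dB over -18 dBu; at 3:1 that becomes 14 dB over, giving -4 dBu.
Stage 2: -4 dBu is at or below the 11 dBu threshold — no compression; output -4 dBu.
Stage 3: below threshold (-4 ≤ 14); passes unchanged; make-up brings it to 4 dBu.

4 dBu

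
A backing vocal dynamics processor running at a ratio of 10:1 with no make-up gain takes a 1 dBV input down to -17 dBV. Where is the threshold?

-19 dBV

Gain reduction = 1 − (-17) = 18 dB; output overshoot = GR / (R − 1) = 18 / 9 = 2 dB.
Threshold = output − output overshoot = -17 − 2 = -19 dBV.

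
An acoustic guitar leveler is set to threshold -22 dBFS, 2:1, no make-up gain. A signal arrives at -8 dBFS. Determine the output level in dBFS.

-15 dBFS

-8 dBFS sits 14 dB over threshold.
At 2:1 the overshoot is divided by 2, leaving 7 dB above threshold.
So the level is -22 + 7 = -15 dBFS.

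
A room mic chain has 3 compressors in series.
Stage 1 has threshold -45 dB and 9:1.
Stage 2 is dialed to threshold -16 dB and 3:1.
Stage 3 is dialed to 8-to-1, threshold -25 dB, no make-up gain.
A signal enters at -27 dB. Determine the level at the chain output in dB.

Stage 1: overshoot 18 dB → 18/9 = 2 dB → -43 dB.
Stage 2: below threshold (-43 ≤ -16); passes unchanged; output -43 dB.
Stage 3: -43 dB is at or below the -25 dB threshold — no compression; output -43 dB.

-43 dB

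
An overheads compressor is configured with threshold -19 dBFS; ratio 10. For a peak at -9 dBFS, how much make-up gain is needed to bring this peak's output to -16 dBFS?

Without make-up, output = threshold + overshoot/10 = -19 + 1 = -18 dBFS.
Gap to target: 2 dB.

2 dB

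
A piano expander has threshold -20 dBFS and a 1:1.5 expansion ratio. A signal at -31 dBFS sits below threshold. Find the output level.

The input is 11 dB below the -20 dBFS threshold.
A 1:1.5 expander multiplies undershoot by 1.5: 11 × 1.5 = 16.5 dB below threshold.
Output = -20 − 16.5 = -36.5 dBFS.

-36.5 dBFS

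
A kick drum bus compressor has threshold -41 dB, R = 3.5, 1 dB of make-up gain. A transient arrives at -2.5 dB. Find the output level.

-29 dB

The input is 38.5 dB above the -41 dB threshold.
3.5:1 compression reduces that to 38.5/3.5 = 11 dB over.
That puts the output at -30 dB; make-up adds 1 dB, giving -29 dB.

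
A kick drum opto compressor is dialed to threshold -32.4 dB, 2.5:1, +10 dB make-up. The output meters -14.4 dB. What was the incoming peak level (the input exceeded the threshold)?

Stripping the +10 dB make-up gives -24.4 dB at the gain stage.
That's 8 dB above the -32.4 dB threshold.
Input overshoot = R × output overshoot = 20 dB → input = -32.4 + 20 = -12.4 dB.

-12.4 dB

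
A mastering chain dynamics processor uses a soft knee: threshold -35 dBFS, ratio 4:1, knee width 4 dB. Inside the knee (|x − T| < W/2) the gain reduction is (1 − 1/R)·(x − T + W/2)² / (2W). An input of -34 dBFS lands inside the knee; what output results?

-34.84375 dBFS

x − T + W/2 = -34 − (-35) + 2 = 3.
GR = (1 − 1/4) × 3² / 8 = 0.75 × 9 / 8 = 0.84375 dB.
Output = -34 − 0.84375 = -34.84375 dBFS.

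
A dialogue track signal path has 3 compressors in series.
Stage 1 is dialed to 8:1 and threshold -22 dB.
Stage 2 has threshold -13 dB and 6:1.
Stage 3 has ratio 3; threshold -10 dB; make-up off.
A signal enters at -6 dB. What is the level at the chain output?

-20 dB

Stage 1: -6 dB is 16 dB over -22 dB; at 8:1 that becomes 2 dB over, giving -20 dB.
Stage 2: below threshold (-20 ≤ -13); passes unchanged; output -20 dB.
Stage 3: -20 dB is at or below the -10 dB threshold — no compression; output -20 dB.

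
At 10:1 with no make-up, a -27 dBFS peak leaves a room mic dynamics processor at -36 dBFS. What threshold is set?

Gain reduction = -27 − (-36) = 9 dB; output overshoot = GR / (R − 1) = 9 / 9 = 1 dB.
Threshold = output − output overshoot = -36 − 1 = -37 dBFS.

-37 dBFS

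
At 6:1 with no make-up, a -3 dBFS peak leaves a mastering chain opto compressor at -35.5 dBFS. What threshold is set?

-42 dBFS

Gain reduction = -3 − (-35.5) = 32.5 dB; output overshoot = GR / (R − 1) = 32.5 / 5 = 6.5 dB.
Threshold = output − output overshoot = -35.5 − 6.5 = -42 dBFS.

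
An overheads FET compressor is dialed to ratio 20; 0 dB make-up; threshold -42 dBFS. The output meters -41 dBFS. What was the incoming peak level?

The compressed level sits -41 − (-42) = 1 dB over threshold.
Undo the ratio: input overshoot = 1 × 20 = 20 dB, giving input = -22 dBFS.

-22 dBFS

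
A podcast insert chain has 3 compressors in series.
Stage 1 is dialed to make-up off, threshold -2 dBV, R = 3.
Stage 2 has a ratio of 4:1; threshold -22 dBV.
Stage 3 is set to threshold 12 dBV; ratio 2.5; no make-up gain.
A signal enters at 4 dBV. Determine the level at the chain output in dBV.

Stage 1: overshoot 6 dB → 6/3 = 2 dB → 0 dBV.
Stage 2: overshoot 22 dB → 22/4 = 5.5 dB → -16.5 dBV.
Stage 3: -16.5 dBV ≤ 12 dBV, so stage 3 doesn't engage; output -16.5 dBV.

-16.5 dBV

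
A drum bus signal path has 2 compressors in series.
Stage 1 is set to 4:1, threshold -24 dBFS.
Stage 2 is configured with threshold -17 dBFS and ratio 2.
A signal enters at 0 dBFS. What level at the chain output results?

-18 dBFS

Stage 1: 0 dBFS is 24 dB over -24 dBFS; at 4:1 that becomes 6 dB over, giving -18 dBFS.
Stage 2: -18 dBFS is at or below the -17 dBFS threshold — no compression; output -18 dBFS.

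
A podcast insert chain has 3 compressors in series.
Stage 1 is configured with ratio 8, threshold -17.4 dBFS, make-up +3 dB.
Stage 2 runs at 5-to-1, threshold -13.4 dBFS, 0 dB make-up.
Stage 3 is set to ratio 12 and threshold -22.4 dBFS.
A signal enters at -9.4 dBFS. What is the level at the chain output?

Stage 1: 8 dB above -17.4 dBFS, reduced 8:1 to 1 dB above → -16.4 dBFS; +3 dB make-up → -13.4 dBFS.
Stage 2: -13.4 dBFS ≤ -13.4 dBFS, so stage 2 doesn't engage; output -13.4 dBFS.
Stage 3: overshoot 9 dB → 9/12 = 0.75 dB → -21.65 dBFS.

-21.65 dBFS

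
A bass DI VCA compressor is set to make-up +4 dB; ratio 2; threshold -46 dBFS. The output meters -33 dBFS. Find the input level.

Stripping the +4 dB make-up gives -37 dBFS at the gain stage.
The compressed level sits -37 − (-46) = 9 dB over threshold.
Undo the ratio: input overshoot = 9 × 2 = 18 dB, giving input = -28 dBFS.

-28 dBFS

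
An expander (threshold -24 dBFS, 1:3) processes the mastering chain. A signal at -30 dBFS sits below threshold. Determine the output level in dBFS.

-42 dBFS

Undershoot = (-24) − (-30) = 6 dB.
At 1:3, that expands to 18 dB under threshold.
Output = -24 − 18 = -42 dBFS.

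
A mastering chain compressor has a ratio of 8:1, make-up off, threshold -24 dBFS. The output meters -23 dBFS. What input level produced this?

-16 dBFS

The compressed level sits -23 − (-24) = 1 dB over threshold.
Before 8:1 compression the overshoot was 1 × 8 = 8 dB, so input = -24 + 8 = -16 dBFS.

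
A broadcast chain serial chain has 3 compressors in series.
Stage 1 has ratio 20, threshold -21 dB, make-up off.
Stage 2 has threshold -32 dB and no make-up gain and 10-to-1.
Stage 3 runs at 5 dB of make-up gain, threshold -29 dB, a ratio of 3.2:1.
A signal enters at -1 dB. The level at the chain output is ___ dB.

-25.8 dB

Stage 1: -1 dB is 20 dB over -21 dB; at 20:1 that becomes 1 dB over, giving -20 dB.
Stage 2: -20 dB is 12 dB over -32 dB; at 10:1 that becomes 1.2 dB over, giving -30.8 dB.
Stage 3: -30.8 dB is at or below the -29 dB threshold — no compression; make-up brings it to -25.8 dB.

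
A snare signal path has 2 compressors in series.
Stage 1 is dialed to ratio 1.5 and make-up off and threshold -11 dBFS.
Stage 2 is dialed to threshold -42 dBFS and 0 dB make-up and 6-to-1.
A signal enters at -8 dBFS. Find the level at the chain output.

-36.5 dBFS

Stage 1: 3 dB above -11 dBFS, reduced 1.5:1 to 2 dB above → -9 dBFS.
Stage 2: overshoot 33 dB → 33/6 = 5.5 dB → -36.5 dBFS.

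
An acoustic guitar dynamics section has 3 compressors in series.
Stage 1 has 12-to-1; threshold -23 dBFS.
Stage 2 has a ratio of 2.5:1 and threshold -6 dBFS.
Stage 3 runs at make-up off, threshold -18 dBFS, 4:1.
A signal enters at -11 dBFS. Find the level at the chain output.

-22 dBFS

Stage 1: 12 dB above -23 dBFS, reduced 12:1 to 1 dB above → -22 dBFS.
Stage 2: -22 dBFS is at or below the -6 dBFS threshold — no compression; output -22 dBFS.
Stage 3: -22 dBFS is at or below the -18 dBFS threshold — no compression; output -22 dBFS.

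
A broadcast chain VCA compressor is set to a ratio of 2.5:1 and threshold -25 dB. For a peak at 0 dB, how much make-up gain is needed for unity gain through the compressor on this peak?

15 dB

Overshoot 25 dB → 25/2.5 = 10 dB after compression, so the compressed level is -25 + 10 = -15 dB.
Make-up = target − compressed = 0 − (-15) = 15 dB.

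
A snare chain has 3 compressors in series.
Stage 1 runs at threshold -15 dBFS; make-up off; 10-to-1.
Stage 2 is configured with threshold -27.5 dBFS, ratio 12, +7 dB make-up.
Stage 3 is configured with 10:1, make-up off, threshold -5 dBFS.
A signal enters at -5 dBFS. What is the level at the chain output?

-19.375 dBFS

Stage 1: -5 dBFS is 10 dB over -15 dBFS; at 10:1 that becomes 1 dB over, giving -14 dBFS.
Stage 2: -14 dBFS is 13.5 dB over -27.5 dBFS; at 12:1 that becomes 1.125 dB over, giving -26.375 dBFS; +7 dB make-up → -19.375 dBFS.
Stage 3: below threshold (-19.375 ≤ -5); passes unchanged; output -19.375 dBFS.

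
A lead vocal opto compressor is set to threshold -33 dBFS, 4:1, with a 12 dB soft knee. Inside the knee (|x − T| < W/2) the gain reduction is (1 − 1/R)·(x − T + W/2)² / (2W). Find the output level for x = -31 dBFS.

x − T + W/2 = -31 − (-33) + 6 = 8.
GR = (1 − 1/4) × 8² / 24 = 0.75 × 64 / 24 = 2 dB.
Output = -31 − 2 = -33 dBFS.

-33 dBFS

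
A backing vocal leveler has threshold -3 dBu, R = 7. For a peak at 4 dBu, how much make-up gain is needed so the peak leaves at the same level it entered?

The peak compresses to -3 + 7/7 = -2 dBu.
To reach 4 dBu requires 4 − (-2) = 6 dB of make-up.

6 dB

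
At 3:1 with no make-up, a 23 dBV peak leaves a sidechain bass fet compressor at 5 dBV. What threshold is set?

Let T be the threshold. Output overshoot = (input overshoot)/R, so 5 − T = (23 − T)/3.
3·(5 − T) = 23 − T → 2·T = 15 − 23 = -8.
T = -8/2 = -4 dBV.

-4 dBV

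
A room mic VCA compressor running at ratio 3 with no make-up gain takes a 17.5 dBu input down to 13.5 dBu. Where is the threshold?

11.5 dBu

Gain reduction = 17.5 − 13.5 = 4 dB; output overshoot = GR / (R − 1) = 4 / 2 = 2 dB.
Threshold = output − output overshoot = 13.5 − 2 = 11.5 dBu.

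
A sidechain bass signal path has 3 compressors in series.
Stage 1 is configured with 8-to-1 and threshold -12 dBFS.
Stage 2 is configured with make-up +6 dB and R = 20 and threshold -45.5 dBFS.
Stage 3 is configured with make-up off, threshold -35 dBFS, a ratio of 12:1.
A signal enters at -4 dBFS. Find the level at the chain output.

-37.775 dBFS

Stage 1: -4 dBFS is 8 dB over -12 dBFS; at 8:1 that becomes 1 dB over, giving -11 dBFS.
Stage 2: 34.5 dB above -45.5 dBFS, reduced 20:1 to 1.725 dB above → -43.775 dBFS; +6 dB make-up → -37.775 dBFS.
Stage 3: -37.775 dBFS ≤ -35 dBFS, so stage 3 doesn't engage; output -37.775 dBFS.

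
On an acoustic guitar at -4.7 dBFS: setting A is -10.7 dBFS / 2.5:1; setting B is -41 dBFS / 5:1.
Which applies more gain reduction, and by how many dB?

A: overshoot 6 dB → output overshoot 2.4 dB → GR 3.6 dB.
B: overshoot 36.3 dB → output overshoot 7.26 dB → GR 29.04 dB.
B reduces 25.44 dB more.

B, by 25.44 dB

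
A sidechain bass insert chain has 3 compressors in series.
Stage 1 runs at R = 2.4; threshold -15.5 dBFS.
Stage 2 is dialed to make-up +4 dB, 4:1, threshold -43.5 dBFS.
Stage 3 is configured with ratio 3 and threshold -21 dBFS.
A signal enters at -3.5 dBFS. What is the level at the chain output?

Stage 1: 12 dB above -15.5 dBFS, reduced 2.4:1 to 5 dB above → -10.5 dBFS.
Stage 2: overshoot 33 dB → 33/4 = 8.25 dB → -35.25 dBFS; +4 dB make-up → -31.25 dBFS.
Stage 3: -31.25 dBFS ≤ -21 dBFS, so stage 3 doesn't engage; output -31.25 dBFS.

-31.25 dBFS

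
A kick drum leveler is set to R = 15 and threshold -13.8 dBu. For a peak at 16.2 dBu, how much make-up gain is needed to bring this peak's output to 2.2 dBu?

14 dB

The peak compresses to -13.8 + 30/15 = -11.8 dBu.
To reach 2.2 dBu requires 2.2 − (-11.8) = 14 dB of make-up.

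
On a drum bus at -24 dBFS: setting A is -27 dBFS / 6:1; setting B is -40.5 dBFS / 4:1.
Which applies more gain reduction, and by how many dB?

A: GR = 3 − 3/6 = 2.5 dB.
B: GR = 16.5 − 16.5/4 = 12.375 dB.
Difference: 9.875 dB in favour of B.

B, by 9.875 dB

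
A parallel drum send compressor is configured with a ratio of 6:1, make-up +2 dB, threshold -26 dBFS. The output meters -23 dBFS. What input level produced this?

-20 dBFS

Stripping the +2 dB make-up gives -25 dBFS at the gain stage.
That's 1 dB above the -26 dBFS threshold.
Input overshoot = R × output overshoot = 6 dB → input = -26 + 6 = -20 dBFS.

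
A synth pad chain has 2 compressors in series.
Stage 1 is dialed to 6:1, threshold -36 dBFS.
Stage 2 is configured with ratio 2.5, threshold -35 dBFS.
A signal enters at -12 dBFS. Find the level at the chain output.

Stage 1: overshoot 24 dB → 24/6 = 4 dB → -32 dBFS.
Stage 2: 3 dB above -35 dBFS, reduced 2.5:1 to 1.2 dB above → -33.8 dBFS.

-33.8 dBFS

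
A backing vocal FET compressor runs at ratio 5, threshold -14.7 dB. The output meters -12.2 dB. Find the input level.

-2.2 dB

The compressed level sits -12.2 − (-14.7) = 2.5 dB over threshold.
Input overshoot = R × output overshoot = 12.5 dB → input = -14.7 + 12.5 = -2.2 dB.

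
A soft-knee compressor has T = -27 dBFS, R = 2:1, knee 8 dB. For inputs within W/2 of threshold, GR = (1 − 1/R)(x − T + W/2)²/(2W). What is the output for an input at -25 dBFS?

x − T + W/2 = -25 − (-27) + 4 = 6.
GR = (1 − 1/2) × 6² / 16 = 0.5 × 36 / 16 = 1.125 dB.
Output = -25 − 1.125 = -26.125 dBFS.

-26.125 dBFS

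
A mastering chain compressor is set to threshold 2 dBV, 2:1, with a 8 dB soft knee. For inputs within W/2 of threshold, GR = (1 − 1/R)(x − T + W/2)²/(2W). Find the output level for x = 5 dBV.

3.46875 dBV

x − T + W/2 = 5 − 2 + 4 = 7.
GR = (1 − 1/2) × 7² / 16 = 0.5 × 49 / 16 = 1.53125 dB.
Output = 5 − 1.53125 = 3.46875 dBV.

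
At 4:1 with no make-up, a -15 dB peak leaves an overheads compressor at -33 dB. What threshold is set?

Input is 24 dB above T (since output overshoot × R = input overshoot: (-33 − T)·4 = -15 − T gives T = -39 dB).
Check: -39 + (-15 − (-39))/4 = -39 + 6 = -33 dB. ✓

-39 dB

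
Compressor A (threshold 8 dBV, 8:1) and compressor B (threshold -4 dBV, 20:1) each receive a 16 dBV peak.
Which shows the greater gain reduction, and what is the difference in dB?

A: overshoot 8 dB → output overshoot 1 dB → GR 7 dB.
B: overshoot 20 dB → output overshoot 1 dB → GR 19 dB.
B reduces 12 dB more.

B, by 12 dB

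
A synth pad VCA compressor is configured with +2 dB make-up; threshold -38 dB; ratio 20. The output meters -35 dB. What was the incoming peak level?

-18 dB

Stripping the +2 dB make-up gives -37 dB at the gain stage.
Post-compression overshoot = -37 − (-38) = 1 dB.
Before 20:1 compression the overshoot was 1 × 20 = 20 dB, so input = -38 + 20 = -18 dB.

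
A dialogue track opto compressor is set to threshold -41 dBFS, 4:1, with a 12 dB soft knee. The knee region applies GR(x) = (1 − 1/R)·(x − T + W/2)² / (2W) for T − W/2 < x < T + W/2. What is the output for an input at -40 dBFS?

-41.53125 dBFS

x − T + W/2 = -40 − (-41) + 6 = 7.
GR = (1 − 1/4) × 7² / 24 = 0.75 × 49 / 24 = 1.53125 dB.
Output = -40 − 1.53125 = -41.53125 dBFS.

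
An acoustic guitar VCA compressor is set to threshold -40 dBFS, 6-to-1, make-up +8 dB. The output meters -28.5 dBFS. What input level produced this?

-19 dBFS

Before make-up, the level was -28.5 − 8 = -36.5 dBFS.
Post-compression overshoot = -36.5 − (-40) = 3.5 dB.
Input overshoot = R × output overshoot = 21 dB → input = -40 + 21 = -19 dBFS.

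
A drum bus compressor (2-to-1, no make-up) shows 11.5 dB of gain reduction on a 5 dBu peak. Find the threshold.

Let T be the threshold. Output overshoot = (input overshoot)/R, so -6.5 − T = (5 − T)/2.
2·(-6.5 − T) = 5 − T → 1·T = -13 − 5 = -18.
T = -18/1 = -18 dBu.

-18 dBu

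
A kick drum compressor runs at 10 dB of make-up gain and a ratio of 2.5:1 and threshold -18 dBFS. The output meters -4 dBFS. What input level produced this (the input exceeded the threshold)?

Before make-up, the level was -4 − 10 = -14 dBFS.
Post-compression overshoot = -14 − (-18) = 4 dB.
Input overshoot = R × output overshoot = 10 dB → input = -18 + 10 = -8 dBFS.

-8 dBFS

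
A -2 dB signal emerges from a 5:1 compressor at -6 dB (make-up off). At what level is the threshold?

Let T be the threshold. Output overshoot = (input overshoot)/R, so -6 − T = (-2 − T)/5.
5·(-6 − T) = -2 − T → 4·T = -30 − (-2) = -28.
T = -28/4 = -7 dB.

-7 dB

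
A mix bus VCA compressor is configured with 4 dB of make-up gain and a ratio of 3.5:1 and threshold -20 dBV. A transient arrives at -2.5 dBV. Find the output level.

-11 dBV

Overshoot: -2.5 − (-20) = 17.5 dB.
At 3.5:1 the overshoot is divided by 3.5, leaving 5 dB above threshold.
That puts the output at -15 dBV; make-up adds 4 dB, giving -11 dBV.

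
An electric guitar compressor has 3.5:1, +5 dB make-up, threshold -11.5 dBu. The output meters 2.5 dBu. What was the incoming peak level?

20 dBu

Before make-up, the level was 2.5 − 5 = -2.5 dBu.
The compressed level sits -2.5 − (-11.5) = 9 dB over threshold.
Before 3.5:1 compression the overshoot was 9 × 3.5 = 31.5 dB, so input = -11.5 + 31.5 = 20 dBu.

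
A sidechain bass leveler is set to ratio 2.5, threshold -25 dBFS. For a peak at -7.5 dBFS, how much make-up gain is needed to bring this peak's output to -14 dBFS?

4 dB

Overshoot 17.5 dB → 17.5/2.5 = 7 dB after compression, so the compressed level is -25 + 7 = -18 dBFS.
Make-up = target − compressed = -14 − (-18) = 4 dB.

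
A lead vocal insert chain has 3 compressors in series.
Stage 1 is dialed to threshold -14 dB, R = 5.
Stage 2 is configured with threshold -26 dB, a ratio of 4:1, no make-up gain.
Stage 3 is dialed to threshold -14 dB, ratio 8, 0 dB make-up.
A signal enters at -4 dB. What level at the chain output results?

Stage 1: overshoot 10 dB → 10/5 = 2 dB → -12 dB.
Stage 2: -12 dB is 14 dB over -26 dB; at 4:1 that becomes 3.5 dB over, giving -22.5 dB.
Stage 3: below threshold (-22.5 ≤ -14); passes unchanged; output -22.5 dB.

-22.5 dB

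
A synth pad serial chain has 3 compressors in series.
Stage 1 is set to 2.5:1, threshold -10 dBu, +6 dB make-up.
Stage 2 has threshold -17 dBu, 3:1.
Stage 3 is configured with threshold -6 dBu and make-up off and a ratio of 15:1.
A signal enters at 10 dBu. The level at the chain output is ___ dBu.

Stage 1: overshoot 20 dB → 20/2.5 = 8 dB → -2 dBu; +6 dB make-up → 4 dBu.
Stage 2: 4 dBu is 21 dB over -17 dBu; at 3:1 that becomes 7 dB over, giving -10 dBu.
Stage 3: below threshold (-10 ≤ -6); passes unchanged; output -10 dBu.

-10 dBu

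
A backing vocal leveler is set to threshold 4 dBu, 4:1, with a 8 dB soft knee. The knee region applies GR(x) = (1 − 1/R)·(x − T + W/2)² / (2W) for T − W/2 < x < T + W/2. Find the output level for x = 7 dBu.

4.703125 dBu

x − T + W/2 = 7 − 4 + 4 = 7.
GR = (1 − 1/4) × 7² / 16 = 0.75 × 49 / 16 = 2.296875 dB.
Output = 7 − 2.296875 = 4.703125 dBu.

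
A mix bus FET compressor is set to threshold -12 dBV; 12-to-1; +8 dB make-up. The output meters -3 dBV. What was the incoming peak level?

0 dBV

Stripping the +8 dB make-up gives -11 dBV at the gain stage.
Post-compression overshoot = -11 − (-12) = 1 dB.
Before 12:1 compression the overshoot was 1 × 12 = 12 dB, so input = -12 + 12 = 0 dBV.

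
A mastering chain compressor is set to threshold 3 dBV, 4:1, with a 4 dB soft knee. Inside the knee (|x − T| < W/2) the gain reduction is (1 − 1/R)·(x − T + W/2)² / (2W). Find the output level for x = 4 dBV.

3.15625 dBV

x − T + W/2 = 4 − 3 + 2 = 3.
GR = (1 − 1/4) × 3² / 8 = 0.75 × 9 / 8 = 0.84375 dB.
Output = 4 − 0.84375 = 3.15625 dBV.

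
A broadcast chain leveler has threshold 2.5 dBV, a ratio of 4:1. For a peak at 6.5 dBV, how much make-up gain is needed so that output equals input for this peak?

3 dB

The peak compresses to 2.5 + 4/4 = 3.5 dBV.
To reach 6.5 dBV requires 6.5 − 3.5 = 3 dB of make-up.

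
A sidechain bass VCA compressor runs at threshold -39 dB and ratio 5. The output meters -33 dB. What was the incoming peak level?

That's 6 dB above the -39 dB threshold.
Input overshoot = R × output overshoot = 30 dB → input = -39 + 30 = -9 dB.

-9 dB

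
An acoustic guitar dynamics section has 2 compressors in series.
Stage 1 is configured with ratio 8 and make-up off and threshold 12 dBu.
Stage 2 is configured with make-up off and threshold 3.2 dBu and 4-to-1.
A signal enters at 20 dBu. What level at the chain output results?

Stage 1: overshoot 8 dB → 8/8 = 1 dB → 13 dBu.
Stage 2: overshoot 9.8 dB → 9.8/4 = 2.45 dB → 5.65 dBu.

5.65 dBu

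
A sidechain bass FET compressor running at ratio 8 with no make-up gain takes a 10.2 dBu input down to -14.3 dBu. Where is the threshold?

Input is 28 dB above T (since output overshoot × R = input overshoot: (-14.3 − T)·8 = 10.2 − T gives T = -17.8 dBu).
Check: -17.8 + (10.2 − (-17.8))/8 = -17.8 + 3.5 = -14.3 dBu. ✓

-17.8 dBu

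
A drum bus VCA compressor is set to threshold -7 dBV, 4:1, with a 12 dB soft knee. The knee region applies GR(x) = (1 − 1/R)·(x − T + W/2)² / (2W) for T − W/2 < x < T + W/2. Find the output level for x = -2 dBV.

-5.78125 dBV

x − T + W/2 = -2 − (-7) + 6 = 11.
GR = (1 − 1/4) × 11² / 24 = 0.75 × 121 / 24 = 3.78125 dB.
Output = -2 − 3.78125 = -5.78125 dBV.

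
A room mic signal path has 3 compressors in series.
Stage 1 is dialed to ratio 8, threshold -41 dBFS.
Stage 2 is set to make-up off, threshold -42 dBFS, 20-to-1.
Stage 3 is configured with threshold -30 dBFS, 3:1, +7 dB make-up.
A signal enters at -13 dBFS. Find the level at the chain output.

Stage 1: -13 dBFS is 28 dB over -41 dBFS; at 8:1 that becomes 3.5 dB over, giving -37.5 dBFS.
Stage 2: 4.5 dB above -42 dBFS, reduced 20:1 to 0.225 dB above → -41.775 dBFS.
Stage 3: -41.775 dBFS ≤ -30 dBFS, so stage 3 doesn't engage; make-up brings it to -34.775 dBFS.

-34.775 dBFS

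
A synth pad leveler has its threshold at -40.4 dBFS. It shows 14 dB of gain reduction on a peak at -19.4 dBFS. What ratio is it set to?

Input overshoot = -19.4 − (-40.4) = 21 dB.
Output overshoot = 21 − 14 = 7 dB.
Ratio = input overshoot / output overshoot = 21 / 7 = 3.

3:1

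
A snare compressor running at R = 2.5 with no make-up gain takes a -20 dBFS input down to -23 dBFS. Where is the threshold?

Let T be the threshold. Output overshoot = (input overshoot)/R, so -23 − T = (-20 − T)/2.5.
2.5·(-23 − T) = -20 − T → 1.5·T = -57.5 − (-20) = -37.5.
T = -37.5/1.5 = -25 dBFS.

-25 dBFS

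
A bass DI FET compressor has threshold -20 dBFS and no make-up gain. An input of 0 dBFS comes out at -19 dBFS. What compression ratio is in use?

Input overshoot = 0 − (-20) = 20 dB; output overshoot = -19 − (-20) = 1 dB.
Ratio = 20 / 1 = 20.

20:1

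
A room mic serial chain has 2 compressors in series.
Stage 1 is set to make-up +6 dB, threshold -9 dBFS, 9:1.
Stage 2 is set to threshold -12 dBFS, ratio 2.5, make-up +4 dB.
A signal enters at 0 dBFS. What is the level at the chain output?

-4 dBFS

Stage 1: 0 dBFS is 9 dB over -9 dBFS; at 9:1 that becomes 1 dB over, giving -8 dBFS; +6 dB make-up → -2 dBFS.
Stage 2: overshoot 10 dB → 10/2.5 = 4 dB → -8 dBFS; +4 dB make-up → -4 dBFS.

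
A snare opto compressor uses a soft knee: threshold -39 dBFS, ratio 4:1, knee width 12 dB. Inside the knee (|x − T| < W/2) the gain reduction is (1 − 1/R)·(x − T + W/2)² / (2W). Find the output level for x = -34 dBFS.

-37.78125 dBFS

x − T + W/2 = -34 − (-39) + 6 = 11.
GR = (1 − 1/4) × 11² / 24 = 0.75 × 121 / 24 = 3.78125 dB.
Output = -34 − 3.78125 = -37.78125 dBFS.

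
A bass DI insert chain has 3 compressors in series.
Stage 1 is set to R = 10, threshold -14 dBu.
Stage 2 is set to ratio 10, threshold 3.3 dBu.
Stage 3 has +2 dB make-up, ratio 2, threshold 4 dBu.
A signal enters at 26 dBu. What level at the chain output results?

Stage 1: 40 dB above -14 dBu, reduced 10:1 to 4 dB above → -10 dBu.
Stage 2: below threshold (-10 ≤ 3.3); passes unchanged; output -10 dBu.
Stage 3: below threshold (-10 ≤ 4); passes unchanged; make-up brings it to -8 dBu.

-8 dBu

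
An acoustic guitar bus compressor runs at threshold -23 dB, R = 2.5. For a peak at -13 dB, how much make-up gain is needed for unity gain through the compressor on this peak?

6 dB

Overshoot 10 dB → 10/2.5 = 4 dB after compression, so the compressed level is -23 + 4 = -19 dB.
Make-up = target − compressed = -13 − (-19) = 6 dB.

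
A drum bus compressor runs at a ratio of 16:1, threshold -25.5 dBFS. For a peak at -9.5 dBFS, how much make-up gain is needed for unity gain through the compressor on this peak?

Overshoot 16 dB → 16/16 = 1 dB after compression, so the compressed level is -25.5 + 1 = -24.5 dBFS.
Make-up = target − compressed = -9.5 − (-24.5) = 15 dB.

15 dB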